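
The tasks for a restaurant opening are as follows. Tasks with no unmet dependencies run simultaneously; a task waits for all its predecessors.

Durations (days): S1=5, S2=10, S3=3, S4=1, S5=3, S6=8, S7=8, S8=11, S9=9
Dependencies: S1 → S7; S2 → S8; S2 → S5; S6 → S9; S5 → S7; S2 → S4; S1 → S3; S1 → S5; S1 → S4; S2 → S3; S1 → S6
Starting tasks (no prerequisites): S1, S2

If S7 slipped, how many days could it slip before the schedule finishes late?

1

S1→S6→S9 = 5+8+9 = 22 sets the makespan at 22 days.
Longest path through S7: 21 days (earliest finish 21, latest finish 22).
Float = 22 − 21 = 1.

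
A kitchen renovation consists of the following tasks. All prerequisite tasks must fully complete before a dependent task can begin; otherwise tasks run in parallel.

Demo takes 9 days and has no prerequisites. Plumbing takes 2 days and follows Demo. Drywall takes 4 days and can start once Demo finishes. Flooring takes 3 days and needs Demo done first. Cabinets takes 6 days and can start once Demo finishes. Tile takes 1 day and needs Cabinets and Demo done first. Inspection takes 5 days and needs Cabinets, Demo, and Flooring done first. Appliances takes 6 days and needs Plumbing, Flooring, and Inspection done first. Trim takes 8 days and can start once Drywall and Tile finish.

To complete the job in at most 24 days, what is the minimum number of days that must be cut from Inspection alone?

Current finish: 26 days; target: 24.
Inspection is on every critical path, so each day cut from Inspection cuts the finish by one (this holds down to a finish of 24).
Need 26 − 24 = 2 days off Inspection → Inspection becomes 3 days, finish becomes 24.

2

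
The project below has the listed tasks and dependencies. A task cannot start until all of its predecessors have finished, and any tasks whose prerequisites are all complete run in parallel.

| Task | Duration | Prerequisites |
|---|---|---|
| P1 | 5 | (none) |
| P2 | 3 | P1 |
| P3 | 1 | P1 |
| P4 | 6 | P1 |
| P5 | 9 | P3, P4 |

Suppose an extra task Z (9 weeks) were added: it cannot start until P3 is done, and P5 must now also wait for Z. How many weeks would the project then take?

Originally the project takes 20 weeks.
With Z inserted, P5 now waits for max(P3, P4, Z).
New critical path: P1→P3→Z→P5 = 5+1+9+9 = 24 ⇒ 24 weeks.

24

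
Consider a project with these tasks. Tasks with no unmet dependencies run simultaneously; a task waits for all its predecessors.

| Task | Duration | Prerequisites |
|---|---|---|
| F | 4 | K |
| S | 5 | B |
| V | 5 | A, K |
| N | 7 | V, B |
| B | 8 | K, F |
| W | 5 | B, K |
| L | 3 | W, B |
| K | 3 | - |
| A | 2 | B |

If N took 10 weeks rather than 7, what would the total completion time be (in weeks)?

Critical path before the change: K→F→B→A→V→N = 3+4+8+2+5+7 = 29 giving 29 weeks.
N lies on that path, so at 10 weeks the path becomes 32 weeks.
The critical path is still K→F→B→A→V→N; finish is now 32 weeks.

32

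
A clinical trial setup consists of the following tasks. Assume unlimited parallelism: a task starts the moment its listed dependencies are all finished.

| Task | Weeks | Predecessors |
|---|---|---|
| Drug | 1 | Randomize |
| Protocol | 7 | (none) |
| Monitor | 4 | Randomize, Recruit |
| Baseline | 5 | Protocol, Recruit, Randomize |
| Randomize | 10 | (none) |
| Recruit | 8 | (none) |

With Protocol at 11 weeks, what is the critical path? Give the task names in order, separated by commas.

Actual critical path: Randomize→Baseline = 10+5 = 15 ⇒ 15 weeks.
Protocol has 3 weeks of float (longest path through it is 12).
New critical path: Protocol→Baseline = 11+5 = 16 ⇒ 16 weeks.

Protocol, Baseline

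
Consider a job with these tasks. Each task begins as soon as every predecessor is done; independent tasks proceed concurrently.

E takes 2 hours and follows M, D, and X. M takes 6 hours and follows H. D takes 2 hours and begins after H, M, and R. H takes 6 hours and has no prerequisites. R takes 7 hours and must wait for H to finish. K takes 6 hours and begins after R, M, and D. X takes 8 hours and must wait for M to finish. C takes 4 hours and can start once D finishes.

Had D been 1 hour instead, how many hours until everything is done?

22

Actual critical path: H→M→X→E = 6+6+8+2 = 22 ⇒ 22 hours.
D has 1 hour of float (longest path through it is 21).
No other chain overtakes it, so the finish is 22 hours.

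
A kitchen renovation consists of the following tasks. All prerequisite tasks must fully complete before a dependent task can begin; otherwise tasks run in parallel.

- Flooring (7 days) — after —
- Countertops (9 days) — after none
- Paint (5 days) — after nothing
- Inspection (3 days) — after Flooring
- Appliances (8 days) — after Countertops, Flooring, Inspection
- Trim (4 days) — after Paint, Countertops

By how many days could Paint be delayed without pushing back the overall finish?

9

Critical path: Flooring→Inspection→Appliances = 7+3+8 = 18, so the finish is 18 days.
Longest path through Paint: 9 days (earliest finish 5, latest finish 14).
So Paint can slip 14 − 5 = 9 days.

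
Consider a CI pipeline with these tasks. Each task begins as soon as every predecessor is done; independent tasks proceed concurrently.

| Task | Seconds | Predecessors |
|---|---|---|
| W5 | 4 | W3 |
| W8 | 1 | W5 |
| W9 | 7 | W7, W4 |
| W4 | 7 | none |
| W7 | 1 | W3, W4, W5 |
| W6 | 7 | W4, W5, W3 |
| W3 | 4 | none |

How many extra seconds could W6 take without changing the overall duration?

The longest chain is W3→W5→W7→W9 = 4+4+1+7 = 16; overall finish 16 seconds.
W6 finishes as early as 15 and must finish by 16.
So W6 can slip 16 − 15 = 1 second.

1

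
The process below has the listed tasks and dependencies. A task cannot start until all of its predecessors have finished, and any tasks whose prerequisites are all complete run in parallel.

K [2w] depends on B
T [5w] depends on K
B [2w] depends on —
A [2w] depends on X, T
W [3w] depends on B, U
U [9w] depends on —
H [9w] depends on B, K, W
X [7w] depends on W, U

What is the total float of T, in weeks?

10

Critical path: U→W→X→A = 9+3+7+2 = 21, so the finish is 21 weeks.
T finishes as early as 9 and must finish by 19.
So T can slip 19 − 9 = 10 weeks.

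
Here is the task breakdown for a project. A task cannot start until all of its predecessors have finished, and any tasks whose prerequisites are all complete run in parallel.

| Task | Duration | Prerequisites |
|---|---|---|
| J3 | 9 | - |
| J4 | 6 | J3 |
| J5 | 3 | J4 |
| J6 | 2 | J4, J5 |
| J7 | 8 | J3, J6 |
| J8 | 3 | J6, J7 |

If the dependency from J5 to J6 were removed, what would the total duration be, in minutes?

28

With the dependency in place, J3→J4→J5→J6→J7→J8 = 9+6+3+2+8+3 = 31 sets the finish at 31 minutes.
Without J5→J6, J6's earliest start moves from 18 to 15.
The longest chain is now J3→J4→J6→J7→J8 = 9+6+2+8+3 = 28, so the plan takes 28 minutes.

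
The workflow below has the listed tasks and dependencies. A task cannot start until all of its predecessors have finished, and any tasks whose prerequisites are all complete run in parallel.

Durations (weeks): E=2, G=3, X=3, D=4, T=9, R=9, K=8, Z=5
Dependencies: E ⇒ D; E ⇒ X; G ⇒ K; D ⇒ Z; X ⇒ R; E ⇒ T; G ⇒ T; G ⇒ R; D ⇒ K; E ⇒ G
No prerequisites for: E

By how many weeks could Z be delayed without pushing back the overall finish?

Critical path: E→G→T = 2+3+9 = 14, so the finish is 14 weeks.
Z finishes as early as 11 and must finish by 14.
So Z can slip 14 − 11 = 3 weeks.

3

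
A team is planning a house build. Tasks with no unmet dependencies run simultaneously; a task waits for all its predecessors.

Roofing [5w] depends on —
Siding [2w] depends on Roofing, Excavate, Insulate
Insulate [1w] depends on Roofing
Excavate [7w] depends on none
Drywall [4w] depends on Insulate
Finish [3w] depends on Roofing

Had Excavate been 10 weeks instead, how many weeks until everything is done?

12

Baseline: Roofing→Insulate→Drywall = 5+1+4 = 10 → 10 weeks.
Excavate is off the critical path — its longest chain is 9 weeks, giving 1 of slack.
Now Excavate→Siding = 10+2 = 12 is longest, so the finish becomes 12 weeks.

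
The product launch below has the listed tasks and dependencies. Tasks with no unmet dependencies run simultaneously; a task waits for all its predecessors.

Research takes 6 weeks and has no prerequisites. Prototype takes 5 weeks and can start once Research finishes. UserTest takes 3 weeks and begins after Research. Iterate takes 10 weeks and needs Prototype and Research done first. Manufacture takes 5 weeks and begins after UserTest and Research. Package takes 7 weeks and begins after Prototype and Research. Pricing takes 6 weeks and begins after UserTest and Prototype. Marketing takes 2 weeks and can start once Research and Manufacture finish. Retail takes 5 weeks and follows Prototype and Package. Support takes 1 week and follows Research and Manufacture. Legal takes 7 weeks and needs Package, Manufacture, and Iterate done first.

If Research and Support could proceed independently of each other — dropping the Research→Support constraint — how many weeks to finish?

With the dependency in place, Research→Prototype→Iterate→Legal = 6+5+10+7 = 28 sets the finish at 28 weeks.
Dropping Research→Support doesn't change Support's earliest start (14); another predecessor still binds.
The longest chain is now Research→Prototype→Iterate→Legal = 6+5+10+7 = 28, so the product launch takes 28 weeks.

28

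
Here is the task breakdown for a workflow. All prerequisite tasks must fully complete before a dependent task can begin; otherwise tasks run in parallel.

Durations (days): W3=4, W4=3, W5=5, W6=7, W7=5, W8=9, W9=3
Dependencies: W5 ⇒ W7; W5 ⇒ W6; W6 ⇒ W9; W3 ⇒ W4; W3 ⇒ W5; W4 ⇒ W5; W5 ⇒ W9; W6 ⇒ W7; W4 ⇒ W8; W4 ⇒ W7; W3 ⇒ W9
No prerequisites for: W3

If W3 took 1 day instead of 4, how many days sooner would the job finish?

3

Baseline: W3→W4→W5→W6→W7 = 4+3+5+7+5 = 24 → 24 days.
Since W3 is critical, the -3 change carries straight to that chain (now 21 days).
That remains the longest chain; total 21 days.
Change in finish: 21 − 24 = -3 days.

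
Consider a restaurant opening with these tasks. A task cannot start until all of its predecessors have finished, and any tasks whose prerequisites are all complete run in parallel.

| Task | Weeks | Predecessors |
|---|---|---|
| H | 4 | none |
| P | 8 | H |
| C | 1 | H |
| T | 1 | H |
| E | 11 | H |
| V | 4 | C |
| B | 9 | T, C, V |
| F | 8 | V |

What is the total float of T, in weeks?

Critical path: H→C→V→B = 4+1+4+9 = 18, so the finish is 18 weeks.
T finishes as early as 5 and must finish by 9.
Slack of T = 8 − 4 = 4 weeks.

4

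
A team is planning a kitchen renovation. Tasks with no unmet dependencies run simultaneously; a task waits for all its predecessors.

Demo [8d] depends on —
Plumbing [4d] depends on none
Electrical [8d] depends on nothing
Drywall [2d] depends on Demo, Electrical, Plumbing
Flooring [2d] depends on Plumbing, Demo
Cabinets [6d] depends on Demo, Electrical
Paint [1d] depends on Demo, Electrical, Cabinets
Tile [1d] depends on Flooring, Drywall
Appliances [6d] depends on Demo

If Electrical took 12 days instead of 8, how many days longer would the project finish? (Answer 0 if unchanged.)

4

Critical path before the change: Electrical→Cabinets→Paint = 8+6+1 = 15 giving 15 days.
Electrical is on the critical path; changing it to 12 makes that path 19 days.
No other chain overtakes it, so the finish is 19 days.
Change in finish: 19 − 15 = +4 days.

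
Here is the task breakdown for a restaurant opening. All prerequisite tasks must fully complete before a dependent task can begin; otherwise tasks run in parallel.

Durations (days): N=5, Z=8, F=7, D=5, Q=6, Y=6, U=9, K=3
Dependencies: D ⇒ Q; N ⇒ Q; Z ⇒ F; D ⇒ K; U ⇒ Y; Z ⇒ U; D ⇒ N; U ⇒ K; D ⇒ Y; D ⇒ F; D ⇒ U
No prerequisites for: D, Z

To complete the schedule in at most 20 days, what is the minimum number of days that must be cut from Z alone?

Current finish: 23 days; target: 20.
Z is on every critical path, so each day cut from Z cuts the finish by one (this holds down to a finish of 20).
Need 23 − 20 = 3 days off Z → Z becomes 5 days, finish becomes 20.

3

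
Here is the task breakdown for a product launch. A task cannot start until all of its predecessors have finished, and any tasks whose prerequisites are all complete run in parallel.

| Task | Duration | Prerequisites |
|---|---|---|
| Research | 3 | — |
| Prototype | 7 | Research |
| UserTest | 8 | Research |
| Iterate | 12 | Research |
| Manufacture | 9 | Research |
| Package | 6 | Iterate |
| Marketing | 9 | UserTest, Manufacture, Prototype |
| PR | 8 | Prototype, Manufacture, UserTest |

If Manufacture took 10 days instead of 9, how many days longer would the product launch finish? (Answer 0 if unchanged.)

1

The binding path is Research→Manufacture→Marketing = 3+9+9 = 21; finish at 21 days.
Since Manufacture is critical, the +1 change carries straight to that chain (now 22 days).
No other chain overtakes it, so the finish is 22 days.
Change in finish: 22 − 21 = +1 days.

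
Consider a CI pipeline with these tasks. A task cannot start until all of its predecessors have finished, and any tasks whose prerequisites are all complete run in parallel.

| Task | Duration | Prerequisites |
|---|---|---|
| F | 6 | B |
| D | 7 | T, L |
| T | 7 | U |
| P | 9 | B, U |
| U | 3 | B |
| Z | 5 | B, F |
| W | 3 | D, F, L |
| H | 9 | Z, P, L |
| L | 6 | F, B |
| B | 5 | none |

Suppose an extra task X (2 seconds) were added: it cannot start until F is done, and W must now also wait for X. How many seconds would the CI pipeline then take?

27

Originally the CI pipeline takes 27 seconds.
With X inserted, W now waits for max(D, F, L, X).
New critical path: B→F→L→D→W = 5+6+6+7+3 = 27 ⇒ 27 seconds.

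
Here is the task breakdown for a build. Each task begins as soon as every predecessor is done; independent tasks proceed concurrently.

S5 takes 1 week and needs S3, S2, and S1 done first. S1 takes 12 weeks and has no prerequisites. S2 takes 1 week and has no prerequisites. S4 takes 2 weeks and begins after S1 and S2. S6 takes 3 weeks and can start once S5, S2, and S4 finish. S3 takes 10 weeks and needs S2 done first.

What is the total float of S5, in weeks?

1

S1→S4→S6 = 12+2+3 = 17 sets the makespan at 17 weeks.
Longest path through S5: 16 weeks (earliest finish 13, latest finish 14).
Slack of S5 = 13 − 12 = 1 week.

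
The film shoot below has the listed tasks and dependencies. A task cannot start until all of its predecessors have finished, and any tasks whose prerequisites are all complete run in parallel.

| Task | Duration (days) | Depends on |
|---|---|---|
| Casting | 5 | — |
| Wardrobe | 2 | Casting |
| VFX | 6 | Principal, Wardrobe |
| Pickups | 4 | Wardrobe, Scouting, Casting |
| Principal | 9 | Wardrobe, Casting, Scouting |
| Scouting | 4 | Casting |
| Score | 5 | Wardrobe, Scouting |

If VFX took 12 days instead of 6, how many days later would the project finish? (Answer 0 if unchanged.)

6

Baseline: Casting→Scouting→Principal→VFX = 5+4+9+6 = 24 → 24 days.
VFX lies on that path, so at 12 days the path becomes 30 days.
The critical path is still Casting→Scouting→Principal→VFX; finish is now 30 days.
Change in finish: 30 − 24 = +6 days.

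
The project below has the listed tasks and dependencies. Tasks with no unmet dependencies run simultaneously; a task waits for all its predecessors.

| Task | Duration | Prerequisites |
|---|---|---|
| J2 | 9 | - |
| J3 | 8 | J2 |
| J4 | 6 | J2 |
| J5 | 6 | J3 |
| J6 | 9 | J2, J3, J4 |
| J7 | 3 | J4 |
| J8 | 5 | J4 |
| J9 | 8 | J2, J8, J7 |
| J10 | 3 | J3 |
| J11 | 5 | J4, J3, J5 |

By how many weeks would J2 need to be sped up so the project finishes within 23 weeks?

Current finish: 28 weeks; target: 23.
J2 is on every critical path, so each week cut from J2 cuts the finish by one (this holds down to a finish of 20).
Need 28 − 23 = 5 weeks off J2 → J2 becomes 4 weeks, finish becomes 23.

5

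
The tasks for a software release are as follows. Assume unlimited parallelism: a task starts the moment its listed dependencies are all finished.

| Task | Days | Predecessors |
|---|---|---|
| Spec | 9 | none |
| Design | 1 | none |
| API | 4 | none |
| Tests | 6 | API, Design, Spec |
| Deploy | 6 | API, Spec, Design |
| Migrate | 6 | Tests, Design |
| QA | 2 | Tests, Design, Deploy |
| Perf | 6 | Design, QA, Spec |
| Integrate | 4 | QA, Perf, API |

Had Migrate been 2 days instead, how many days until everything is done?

Critical path before the change: Spec→Tests→QA→Perf→Integrate = 9+6+2+6+4 = 27 giving 27 days.
The longest path through Migrate is only 21 days, so Migrate has float 6.
The critical path is still Spec→Tests→QA→Perf→Integrate; finish is now 27 days.

27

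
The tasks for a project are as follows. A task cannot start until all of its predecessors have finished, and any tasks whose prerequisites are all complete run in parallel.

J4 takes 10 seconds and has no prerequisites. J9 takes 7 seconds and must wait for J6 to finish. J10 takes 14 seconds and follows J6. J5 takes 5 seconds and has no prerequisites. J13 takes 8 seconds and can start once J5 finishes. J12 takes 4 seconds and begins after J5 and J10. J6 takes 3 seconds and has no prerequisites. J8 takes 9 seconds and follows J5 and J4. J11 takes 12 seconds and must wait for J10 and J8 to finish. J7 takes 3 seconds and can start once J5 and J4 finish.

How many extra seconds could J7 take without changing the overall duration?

18

J4→J8→J11 = 10+9+12 = 31 sets the makespan at 31 seconds.
The longest chain containing J7 totals 13 seconds.
Float = 31 − 13 = 18.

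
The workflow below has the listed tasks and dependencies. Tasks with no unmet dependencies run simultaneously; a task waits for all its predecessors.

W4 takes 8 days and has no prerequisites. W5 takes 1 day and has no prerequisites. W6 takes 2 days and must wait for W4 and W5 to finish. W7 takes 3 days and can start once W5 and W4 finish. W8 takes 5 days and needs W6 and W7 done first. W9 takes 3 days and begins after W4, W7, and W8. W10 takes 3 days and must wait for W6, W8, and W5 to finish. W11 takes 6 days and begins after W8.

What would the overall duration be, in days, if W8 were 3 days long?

The binding path is W4→W7→W8→W11 = 8+3+5+6 = 22; finish at 22 days.
W8 is on the critical path; changing it to 3 makes that path 20 days.
That remains the longest chain; total 20 days.

20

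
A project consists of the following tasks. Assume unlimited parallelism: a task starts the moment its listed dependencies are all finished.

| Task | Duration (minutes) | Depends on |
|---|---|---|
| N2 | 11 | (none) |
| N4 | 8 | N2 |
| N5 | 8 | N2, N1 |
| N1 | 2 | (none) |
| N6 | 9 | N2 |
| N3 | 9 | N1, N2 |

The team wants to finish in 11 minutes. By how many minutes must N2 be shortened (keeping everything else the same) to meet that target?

Current finish: 20 minutes; target: 11.
N2 is on every critical path, so each minute cut from N2 cuts the finish by one (this holds down to a finish of 11).
Need 20 − 11 = 9 minutes off N2 → N2 becomes 2 minutes, finish becomes 11.

9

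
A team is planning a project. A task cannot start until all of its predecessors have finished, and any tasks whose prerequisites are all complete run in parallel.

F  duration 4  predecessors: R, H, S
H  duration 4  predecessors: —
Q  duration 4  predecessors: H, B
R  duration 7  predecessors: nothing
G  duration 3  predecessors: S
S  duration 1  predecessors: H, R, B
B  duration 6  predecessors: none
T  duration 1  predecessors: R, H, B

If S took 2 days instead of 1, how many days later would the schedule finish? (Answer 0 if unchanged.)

1

Actual critical path: R→S→F = 7+1+4 = 12 ⇒ 12 days.
Since S is critical, the +1 change carries straight to that chain (now 13 days).
The critical path is still R→S→F; finish is now 13 days.
Change in finish: 13 − 12 = +1 days.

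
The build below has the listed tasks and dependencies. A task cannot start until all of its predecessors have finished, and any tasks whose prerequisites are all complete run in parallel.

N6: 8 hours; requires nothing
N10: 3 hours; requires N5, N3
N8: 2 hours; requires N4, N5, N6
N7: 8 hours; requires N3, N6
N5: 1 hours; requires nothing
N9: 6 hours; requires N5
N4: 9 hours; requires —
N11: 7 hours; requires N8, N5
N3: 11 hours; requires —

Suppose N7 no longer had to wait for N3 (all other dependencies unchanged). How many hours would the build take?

18

With the dependency in place, N3→N7 = 11+8 = 19 sets the finish at 19 hours.
Without N3→N7, N7's earliest start moves from 11 to 8.
After: N4→N8→N11 = 9+2+7 = 18 → 18 hours.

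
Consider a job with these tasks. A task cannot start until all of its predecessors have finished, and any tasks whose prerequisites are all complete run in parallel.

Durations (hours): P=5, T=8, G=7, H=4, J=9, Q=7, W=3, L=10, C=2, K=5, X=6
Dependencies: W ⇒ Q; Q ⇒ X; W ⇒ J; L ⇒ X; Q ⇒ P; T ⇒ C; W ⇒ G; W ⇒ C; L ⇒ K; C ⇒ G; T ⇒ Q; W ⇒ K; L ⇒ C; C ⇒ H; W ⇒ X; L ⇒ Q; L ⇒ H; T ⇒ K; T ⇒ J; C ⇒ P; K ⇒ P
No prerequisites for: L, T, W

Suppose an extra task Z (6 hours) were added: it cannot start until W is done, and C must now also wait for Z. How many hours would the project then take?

23

Originally the project takes 23 hours.
With Z inserted, C now waits for max(L, W, T, Z).
New critical path: L→Q→X = 10+7+6 = 23 ⇒ 23 hours.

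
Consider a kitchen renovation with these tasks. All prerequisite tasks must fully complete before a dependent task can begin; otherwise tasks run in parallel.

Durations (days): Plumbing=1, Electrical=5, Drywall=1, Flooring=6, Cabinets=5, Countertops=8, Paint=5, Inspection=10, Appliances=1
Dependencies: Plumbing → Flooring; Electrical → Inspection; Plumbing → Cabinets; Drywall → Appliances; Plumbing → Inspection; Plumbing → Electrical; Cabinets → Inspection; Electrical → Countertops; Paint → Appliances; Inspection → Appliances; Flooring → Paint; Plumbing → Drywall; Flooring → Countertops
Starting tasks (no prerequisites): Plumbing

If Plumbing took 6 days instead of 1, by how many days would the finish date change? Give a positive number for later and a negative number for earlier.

As given, the longest chain is Plumbing→Electrical→Inspection→Appliances = 1+5+10+1 = 17, so the finish is 17 days.
Since Plumbing is critical, the +5 change carries straight to that chain (now 22 days).
The critical path is still Plumbing→Electrical→Inspection→Appliances; finish is now 22 days.
Change in finish: 22 − 17 = +5 days.

5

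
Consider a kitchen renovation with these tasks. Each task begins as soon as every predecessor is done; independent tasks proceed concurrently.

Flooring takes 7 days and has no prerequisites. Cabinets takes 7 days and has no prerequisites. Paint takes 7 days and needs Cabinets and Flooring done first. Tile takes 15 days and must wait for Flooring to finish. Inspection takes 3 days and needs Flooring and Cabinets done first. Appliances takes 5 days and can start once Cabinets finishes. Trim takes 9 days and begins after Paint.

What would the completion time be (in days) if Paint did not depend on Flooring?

Original critical path: Flooring→Paint→Trim = 7+7+9 = 23 ⇒ 23 days.
Dropping Flooring→Paint doesn't change Paint's earliest start (7); another predecessor still binds.
After: Cabinets→Paint→Trim = 7+7+9 = 23 → 23 days.

23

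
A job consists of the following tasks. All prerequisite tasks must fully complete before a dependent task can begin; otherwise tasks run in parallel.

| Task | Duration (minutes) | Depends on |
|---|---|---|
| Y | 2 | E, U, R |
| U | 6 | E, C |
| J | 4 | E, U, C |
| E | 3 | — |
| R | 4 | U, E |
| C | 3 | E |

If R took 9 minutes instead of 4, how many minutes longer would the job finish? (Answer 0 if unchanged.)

5

Baseline: E→C→U→R→Y = 3+3+6+4+2 = 18 → 18 minutes.
Since R is critical, the +5 change carries straight to that chain (now 23 minutes).
That remains the longest chain; total 23 minutes.
Change in finish: 23 − 18 = +5 minutes.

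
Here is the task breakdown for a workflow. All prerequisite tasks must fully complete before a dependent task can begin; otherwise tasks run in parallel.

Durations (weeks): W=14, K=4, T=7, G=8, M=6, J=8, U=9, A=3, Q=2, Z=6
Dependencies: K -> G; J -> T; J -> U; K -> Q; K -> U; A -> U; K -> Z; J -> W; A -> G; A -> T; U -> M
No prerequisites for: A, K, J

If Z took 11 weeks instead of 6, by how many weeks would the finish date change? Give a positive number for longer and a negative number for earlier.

Actual critical path: J→U→M = 8+9+6 = 23 ⇒ 23 weeks.
Z has 13 weeks of float (longest path through it is 10).
No other chain overtakes it, so the finish is 23 weeks.
Change in finish: 23 − 23 = +0 weeks.

0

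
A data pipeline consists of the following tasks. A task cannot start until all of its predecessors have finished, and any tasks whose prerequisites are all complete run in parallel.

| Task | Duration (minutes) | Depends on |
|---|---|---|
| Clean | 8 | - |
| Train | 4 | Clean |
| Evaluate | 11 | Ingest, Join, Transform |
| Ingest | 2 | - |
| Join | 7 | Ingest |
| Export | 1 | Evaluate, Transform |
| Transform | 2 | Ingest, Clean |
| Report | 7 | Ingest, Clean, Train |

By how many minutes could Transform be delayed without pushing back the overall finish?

Clean→Transform→Evaluate→Export = 8+2+11+1 = 22 sets the makespan at 22 minutes.
Transform finishes as early as 10 and must finish by 10.
Float = 22 − 22 = 0.

0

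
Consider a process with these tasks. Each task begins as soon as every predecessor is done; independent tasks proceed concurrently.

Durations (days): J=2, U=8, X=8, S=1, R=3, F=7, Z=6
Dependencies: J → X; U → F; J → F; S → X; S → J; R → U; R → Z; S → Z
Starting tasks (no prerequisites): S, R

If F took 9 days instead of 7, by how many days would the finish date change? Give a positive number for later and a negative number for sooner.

2

Critical path before the change: R→U→F = 3+8+7 = 18 giving 18 days.
Since F is critical, the +2 change carries straight to that chain (now 20 days).
No other chain overtakes it, so the finish is 20 days.
Change in finish: 20 − 18 = +2 days.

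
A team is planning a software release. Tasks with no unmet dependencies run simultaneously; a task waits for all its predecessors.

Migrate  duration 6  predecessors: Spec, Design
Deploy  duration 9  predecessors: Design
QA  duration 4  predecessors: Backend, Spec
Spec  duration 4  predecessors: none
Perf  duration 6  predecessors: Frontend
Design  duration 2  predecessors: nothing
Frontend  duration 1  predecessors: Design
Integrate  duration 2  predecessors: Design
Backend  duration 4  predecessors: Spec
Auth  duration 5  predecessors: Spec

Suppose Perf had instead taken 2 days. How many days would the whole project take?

12

As given, the longest chain is Spec→Backend→QA = 4+4+4 = 12, so the finish is 12 days.
The longest path through Perf is only 9 days, so Perf has float 3.
The critical path is still Spec→Backend→QA; finish is now 12 days.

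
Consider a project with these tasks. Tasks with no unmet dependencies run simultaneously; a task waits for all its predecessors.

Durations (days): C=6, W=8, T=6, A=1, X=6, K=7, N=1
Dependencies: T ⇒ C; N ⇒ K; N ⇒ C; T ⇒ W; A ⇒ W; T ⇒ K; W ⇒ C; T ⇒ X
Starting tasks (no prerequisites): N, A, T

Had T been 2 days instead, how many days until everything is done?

The binding path is T→W→C = 6+8+6 = 20; finish at 20 days.
Since T is critical, the -4 change carries straight to that chain (now 16 days).
The critical path is still T→W→C; finish is now 16 days.

16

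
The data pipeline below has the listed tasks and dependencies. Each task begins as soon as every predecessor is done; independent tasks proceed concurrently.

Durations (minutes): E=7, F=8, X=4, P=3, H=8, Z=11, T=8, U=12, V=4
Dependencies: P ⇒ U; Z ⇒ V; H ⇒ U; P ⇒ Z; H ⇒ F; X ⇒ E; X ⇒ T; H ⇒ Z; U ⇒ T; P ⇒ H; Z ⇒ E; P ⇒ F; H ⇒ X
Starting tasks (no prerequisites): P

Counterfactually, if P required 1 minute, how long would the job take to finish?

29

Baseline: P→H→U→T = 3+8+12+8 = 31 → 31 minutes.
P is on the critical path; changing it to 1 makes that path 29 minutes.
That remains the longest chain; total 29 minutes.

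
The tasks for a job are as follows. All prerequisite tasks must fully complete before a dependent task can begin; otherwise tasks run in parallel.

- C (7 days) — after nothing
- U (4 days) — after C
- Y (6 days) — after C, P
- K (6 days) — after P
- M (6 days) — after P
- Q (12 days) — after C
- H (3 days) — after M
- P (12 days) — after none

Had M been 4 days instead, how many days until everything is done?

As given, the longest chain is P→M→H = 12+6+3 = 21, so the finish is 21 days.
M is on the critical path; changing it to 4 makes that path 19 days.
No other chain overtakes it, so the finish is 19 days.

19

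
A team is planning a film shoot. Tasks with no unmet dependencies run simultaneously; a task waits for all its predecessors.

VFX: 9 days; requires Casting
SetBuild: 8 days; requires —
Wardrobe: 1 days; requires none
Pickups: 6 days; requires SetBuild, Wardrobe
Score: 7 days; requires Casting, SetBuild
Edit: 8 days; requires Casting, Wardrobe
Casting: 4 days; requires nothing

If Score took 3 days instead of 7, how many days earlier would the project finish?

1

Actual critical path: SetBuild→Score = 8+7 = 15 ⇒ 15 days.
Since Score is critical, the -4 change carries straight to that chain (now 11 days).
Now SetBuild→Pickups = 8+6 = 14 is longest, so the finish becomes 14 days.
Change in finish: 14 − 15 = -1 days.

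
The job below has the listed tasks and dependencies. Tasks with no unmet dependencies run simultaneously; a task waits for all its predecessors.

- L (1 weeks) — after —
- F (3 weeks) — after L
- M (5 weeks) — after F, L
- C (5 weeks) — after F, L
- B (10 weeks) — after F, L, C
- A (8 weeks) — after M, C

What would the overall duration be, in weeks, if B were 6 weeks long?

The binding path is L→F→C→B = 1+3+5+10 = 19; finish at 19 weeks.
B is on the critical path; changing it to 6 makes that path 15 weeks.
New critical path: L→F→M→A = 1+3+5+8 = 17 ⇒ 17 weeks.

17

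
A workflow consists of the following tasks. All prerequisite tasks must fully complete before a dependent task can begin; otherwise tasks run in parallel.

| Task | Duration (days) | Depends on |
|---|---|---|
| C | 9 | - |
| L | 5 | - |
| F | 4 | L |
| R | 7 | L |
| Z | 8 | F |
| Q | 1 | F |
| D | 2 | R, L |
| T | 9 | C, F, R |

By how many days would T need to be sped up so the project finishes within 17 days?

4

Current finish: 21 days; target: 17.
T is on every critical path, so each day cut from T cuts the finish by one (this holds down to a finish of 17).
Need 21 − 17 = 4 days off T → T becomes 5 days, finish becomes 17.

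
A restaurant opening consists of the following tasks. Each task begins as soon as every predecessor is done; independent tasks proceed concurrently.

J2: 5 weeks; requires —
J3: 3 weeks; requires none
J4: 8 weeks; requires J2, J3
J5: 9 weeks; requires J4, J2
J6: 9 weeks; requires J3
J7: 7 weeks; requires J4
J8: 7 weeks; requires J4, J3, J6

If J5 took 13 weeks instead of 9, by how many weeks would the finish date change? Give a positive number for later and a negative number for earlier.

4

Actual critical path: J2→J4→J5 = 5+8+9 = 22 ⇒ 22 weeks.
Since J5 is critical, the +4 change carries straight to that chain (now 26 weeks).
No other chain overtakes it, so the finish is 26 weeks.
Change in finish: 26 − 22 = +4 weeks.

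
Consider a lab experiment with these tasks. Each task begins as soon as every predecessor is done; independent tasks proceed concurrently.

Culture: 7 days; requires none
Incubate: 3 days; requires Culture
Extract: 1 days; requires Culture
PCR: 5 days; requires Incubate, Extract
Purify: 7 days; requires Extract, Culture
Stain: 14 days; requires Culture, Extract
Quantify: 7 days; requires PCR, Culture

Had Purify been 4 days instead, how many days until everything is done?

22

As given, the longest chain is Culture→Incubate→PCR→Quantify = 7+3+5+7 = 22, so the finish is 22 days.
Purify has 7 days of float (longest path through it is 15).
The critical path is still Culture→Incubate→PCR→Quantify; finish is now 22 days.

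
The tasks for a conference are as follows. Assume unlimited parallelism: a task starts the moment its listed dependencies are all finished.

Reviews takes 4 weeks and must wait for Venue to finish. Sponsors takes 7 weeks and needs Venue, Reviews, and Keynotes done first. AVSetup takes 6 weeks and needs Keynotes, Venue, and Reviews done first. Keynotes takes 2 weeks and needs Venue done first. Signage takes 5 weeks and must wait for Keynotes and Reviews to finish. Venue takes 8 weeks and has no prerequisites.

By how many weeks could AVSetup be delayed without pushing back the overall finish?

The longest chain is Venue→Reviews→Sponsors = 8+4+7 = 19; overall finish 19 weeks.
AVSetup finishes as early as 18 and must finish by 19.
Float = 19 − 18 = 1.

1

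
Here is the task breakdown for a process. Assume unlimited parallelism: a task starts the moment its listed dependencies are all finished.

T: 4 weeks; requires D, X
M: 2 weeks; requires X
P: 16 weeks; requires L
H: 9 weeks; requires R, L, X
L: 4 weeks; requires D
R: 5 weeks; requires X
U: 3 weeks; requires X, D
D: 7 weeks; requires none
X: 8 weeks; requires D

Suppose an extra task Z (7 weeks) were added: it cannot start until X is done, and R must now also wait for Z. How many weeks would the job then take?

36

Originally the job takes 29 weeks.
With Z inserted, R now waits for max(X, Z).
New critical path: D→X→Z→R→H = 7+8+7+5+9 = 36 ⇒ 36 weeks.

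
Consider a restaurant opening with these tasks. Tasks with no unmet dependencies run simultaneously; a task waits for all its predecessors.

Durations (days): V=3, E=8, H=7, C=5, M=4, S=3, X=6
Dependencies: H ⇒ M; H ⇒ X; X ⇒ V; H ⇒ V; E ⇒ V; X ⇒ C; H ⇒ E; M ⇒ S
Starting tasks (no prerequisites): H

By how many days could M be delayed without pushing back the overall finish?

H→E→V = 7+8+3 = 18 sets the makespan at 18 days.
M finishes as early as 11 and must finish by 15.
Slack of M = 11 − 7 = 4 days.

4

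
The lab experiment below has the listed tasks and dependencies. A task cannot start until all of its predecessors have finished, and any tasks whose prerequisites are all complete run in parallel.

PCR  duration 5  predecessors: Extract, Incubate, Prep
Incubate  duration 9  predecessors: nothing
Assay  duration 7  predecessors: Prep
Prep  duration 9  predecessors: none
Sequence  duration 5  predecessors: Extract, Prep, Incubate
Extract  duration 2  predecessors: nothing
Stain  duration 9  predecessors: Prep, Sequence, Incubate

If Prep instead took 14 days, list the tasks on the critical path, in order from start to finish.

Prep, Sequence, Stain

Actual critical path: Prep→Sequence→Stain = 9+5+9 = 23 ⇒ 23 days.
Prep is on the critical path; changing it to 14 makes that path 28 days.
The critical path is still Prep→Sequence→Stain; finish is now 28 days.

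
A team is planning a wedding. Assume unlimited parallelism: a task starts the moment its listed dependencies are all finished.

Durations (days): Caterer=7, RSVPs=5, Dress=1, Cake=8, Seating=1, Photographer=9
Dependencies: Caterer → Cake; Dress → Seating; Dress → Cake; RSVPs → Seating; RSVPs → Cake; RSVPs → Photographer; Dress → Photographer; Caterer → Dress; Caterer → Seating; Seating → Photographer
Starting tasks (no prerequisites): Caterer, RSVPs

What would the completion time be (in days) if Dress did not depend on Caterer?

17

Before: longest chain Caterer→Dress→Seating→Photographer = 7+1+1+9 = 18, finish 18.
Without Caterer→Dress, Dress's earliest start moves from 7 to 0.
The longest chain is now Caterer→Seating→Photographer = 7+1+9 = 17, so the wedding takes 17 days.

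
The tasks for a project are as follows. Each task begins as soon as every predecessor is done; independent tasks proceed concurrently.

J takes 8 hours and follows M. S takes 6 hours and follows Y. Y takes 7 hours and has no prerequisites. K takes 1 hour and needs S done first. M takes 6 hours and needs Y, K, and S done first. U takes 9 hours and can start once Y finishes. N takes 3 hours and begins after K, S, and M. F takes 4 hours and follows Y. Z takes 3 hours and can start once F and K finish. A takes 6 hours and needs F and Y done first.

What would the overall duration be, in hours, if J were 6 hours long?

As given, the longest chain is Y→S→K→M→J = 7+6+1+6+8 = 28, so the finish is 28 hours.
Since J is critical, the -2 change carries straight to that chain (now 26 hours).
No other chain overtakes it, so the finish is 26 hours.

26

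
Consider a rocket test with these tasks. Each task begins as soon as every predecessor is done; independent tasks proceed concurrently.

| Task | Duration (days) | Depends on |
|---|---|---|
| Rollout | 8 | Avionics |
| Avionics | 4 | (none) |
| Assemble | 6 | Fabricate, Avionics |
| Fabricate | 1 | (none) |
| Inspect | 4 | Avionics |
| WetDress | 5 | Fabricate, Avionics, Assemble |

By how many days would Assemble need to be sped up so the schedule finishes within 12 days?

Current finish: 15 days; target: 12.
Assemble is on every critical path, so each day cut from Assemble cuts the finish by one (this holds down to a finish of 12).
Need 15 − 12 = 3 days off Assemble → Assemble becomes 3 days, finish becomes 12.

3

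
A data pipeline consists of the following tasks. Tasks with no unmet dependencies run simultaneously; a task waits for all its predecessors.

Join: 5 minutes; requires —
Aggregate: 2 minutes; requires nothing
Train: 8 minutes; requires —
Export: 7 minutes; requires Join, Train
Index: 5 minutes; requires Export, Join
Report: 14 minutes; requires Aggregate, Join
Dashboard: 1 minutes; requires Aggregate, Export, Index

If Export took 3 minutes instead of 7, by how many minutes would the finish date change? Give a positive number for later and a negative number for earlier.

Baseline: Train→Export→Index→Dashboard = 8+7+5+1 = 21 → 21 minutes.
Export lies on that path, so at 3 minutes the path becomes 17 minutes.
The binding chain switches to Join→Report = 5+14 = 19; finish 19 minutes.
Change in finish: 19 − 21 = -2 minutes.

-2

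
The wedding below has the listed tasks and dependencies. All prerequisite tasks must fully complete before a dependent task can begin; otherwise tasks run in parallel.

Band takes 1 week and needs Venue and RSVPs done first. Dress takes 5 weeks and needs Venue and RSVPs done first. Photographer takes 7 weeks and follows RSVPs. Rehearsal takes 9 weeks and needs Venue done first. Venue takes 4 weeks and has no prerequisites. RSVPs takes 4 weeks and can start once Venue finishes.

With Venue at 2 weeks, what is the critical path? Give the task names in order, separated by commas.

Venue, RSVPs, Photographer

Actual critical path: Venue→RSVPs→Photographer = 4+4+7 = 15 ⇒ 15 weeks.
Venue is on the critical path; changing it to 2 makes that path 13 weeks.
No other chain overtakes it, so the finish is 13 weeks.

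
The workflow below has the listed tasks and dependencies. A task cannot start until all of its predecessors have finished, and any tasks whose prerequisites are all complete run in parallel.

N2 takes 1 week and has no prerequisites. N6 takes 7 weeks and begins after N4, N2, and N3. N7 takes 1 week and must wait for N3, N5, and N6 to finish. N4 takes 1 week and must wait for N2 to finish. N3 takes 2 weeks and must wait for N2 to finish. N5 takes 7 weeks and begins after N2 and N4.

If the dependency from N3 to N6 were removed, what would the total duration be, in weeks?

Original critical path: N2→N3→N6→N7 = 1+2+7+1 = 11 ⇒ 11 weeks.
Without N3→N6, N6's earliest start moves from 3 to 2.
New critical path: N2→N4→N5→N7 = 1+1+7+1 = 10 ⇒ 10 weeks.

10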